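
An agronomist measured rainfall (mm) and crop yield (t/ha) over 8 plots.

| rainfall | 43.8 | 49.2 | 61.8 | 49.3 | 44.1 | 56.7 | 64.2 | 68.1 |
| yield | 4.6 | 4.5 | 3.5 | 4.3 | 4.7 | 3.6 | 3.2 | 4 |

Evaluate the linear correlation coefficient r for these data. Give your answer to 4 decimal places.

n = 8, Σx = 437.2, Σy = 32.4, Σx² = 24507.76, Σy² = 133.44, Σxy = 1740.4
nΣxy − ΣxΣy = 13923.2 − 14165.28 = -242.08
nΣx² − (Σx)² = 196062.08 − 191143.84 = 4918.24; nΣy² − (Σy)² = 1067.52 − 1049.76 = 17.76
r = -242.08 / √(4918.24 × 17.76) = -242.08 / 295.5469 ≈ -0.8191

-0.8191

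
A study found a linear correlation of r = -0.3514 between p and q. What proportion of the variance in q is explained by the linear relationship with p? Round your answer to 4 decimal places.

r² = (-0.3514)² = 0.1235

0.1235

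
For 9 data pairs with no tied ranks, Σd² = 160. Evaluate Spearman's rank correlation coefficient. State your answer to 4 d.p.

ρ = 1 − 6Σd² / [n(n²−1)] = 1 − 6×160 / (9×80)
  = 1 − 960/720 = 1 − 1.33333 ≈ -0.3333

-0.3333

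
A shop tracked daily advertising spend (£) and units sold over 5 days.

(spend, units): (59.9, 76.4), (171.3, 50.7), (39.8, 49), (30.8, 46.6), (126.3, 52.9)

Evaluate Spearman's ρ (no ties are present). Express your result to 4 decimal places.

0.6000

Rank spend: 3, 5, 2, 1, 4
Rank units: 5, 3, 2, 1, 4
d = rank(spend) − rank(units): -2, 2, 0, 0, 0; Σd² = 8
ρ = 1 − 6Σd² / [n(n²−1)] = 1 − 6×8 / (5×24) = 1 − 48/120 ≈ 0.6000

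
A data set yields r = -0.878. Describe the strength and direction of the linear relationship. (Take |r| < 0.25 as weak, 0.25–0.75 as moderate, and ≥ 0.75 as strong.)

r = -0.878 < 0 so the relationship is negative.
|r| = 0.878, which falls in the strong range.

strong negative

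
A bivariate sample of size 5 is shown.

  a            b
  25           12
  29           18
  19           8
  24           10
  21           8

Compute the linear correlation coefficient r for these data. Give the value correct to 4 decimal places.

n = 5, Σa = 118, Σb = 56, Σa² = 2844, Σb² = 696, Σab = 1382
nΣab − ΣaΣb = 6910 − 6608 = 302
nΣa² − (Σa)² = 14220 − 13924 = 296; nΣb² − (Σb)² = 3480 − 3136 = 344
r = 302 / √(296 × 344) = 302 / 319.0987 ≈ 0.9464

0.9464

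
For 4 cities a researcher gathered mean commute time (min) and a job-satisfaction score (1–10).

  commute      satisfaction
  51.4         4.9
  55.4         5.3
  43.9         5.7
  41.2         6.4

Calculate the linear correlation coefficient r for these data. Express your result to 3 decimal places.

n = 4, Σx = 191.9, Σy = 22.3, Σx² = 9335.77, Σy² = 125.55, Σxy = 1059.39
nΣxy − ΣxΣy = 4237.56 − 4279.37 = -41.81
nΣx² − (Σx)² = 37343.08 − 36825.61 = 517.47; nΣy² − (Σy)² = 502.2 − 497.29 = 4.91
r = -41.81 / √(517.47 × 4.91) = -41.81 / 50.4061 ≈ -0.829

-0.829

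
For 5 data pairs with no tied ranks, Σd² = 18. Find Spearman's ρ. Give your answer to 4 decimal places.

ρ = 1 − 6Σd² / [n(n²−1)] = 1 − 6×18 / (5×24)
  = 1 − 108/120 = 1 − 0.90000 ≈ 0.1000

0.1000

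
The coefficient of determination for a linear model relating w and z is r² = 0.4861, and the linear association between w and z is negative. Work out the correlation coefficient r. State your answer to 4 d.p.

|r| = √0.4861 = 0.6972
The association is negative, so r = −0.6972.

-0.6972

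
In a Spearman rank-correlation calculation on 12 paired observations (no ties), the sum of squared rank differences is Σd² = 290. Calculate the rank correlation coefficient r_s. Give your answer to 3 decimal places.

-0.014

ρ = 1 − 6Σd² / [n(n²−1)] = 1 − 6×290 / (12×143)
  = 1 − 1740/1716 = 1 − 1.0140 ≈ -0.014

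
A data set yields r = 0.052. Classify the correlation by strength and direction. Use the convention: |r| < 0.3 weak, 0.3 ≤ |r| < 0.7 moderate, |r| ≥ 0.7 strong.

r = 0.052 > 0 so the relationship is positive.
|r| = 0.052, which falls in the weak range.

weak positive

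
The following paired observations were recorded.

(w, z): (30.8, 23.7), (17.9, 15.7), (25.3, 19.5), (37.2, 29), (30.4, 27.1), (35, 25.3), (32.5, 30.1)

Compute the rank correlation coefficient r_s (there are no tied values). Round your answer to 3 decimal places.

0.750

Rank w: 4, 1, 2, 7, 3, 6, 5
Rank z: 3, 1, 2, 6, 5, 4, 7
d = rank(w) − rank(z): 1, 0, 0, 1, -2, 2, -2; Σd² = 14
ρ = 1 − 6Σd² / [n(n²−1)] = 1 − 6×14 / (7×48) = 1 − 84/336 ≈ 0.750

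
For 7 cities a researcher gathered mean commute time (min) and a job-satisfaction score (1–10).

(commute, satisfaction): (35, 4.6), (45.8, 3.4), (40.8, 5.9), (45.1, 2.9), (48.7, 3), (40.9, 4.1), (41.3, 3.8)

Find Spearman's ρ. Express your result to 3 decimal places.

-0.857

Rank commute: 1, 6, 2, 5, 7, 3, 4
Rank satisfaction: 6, 3, 7, 1, 2, 5, 4
d = rank(commute) − rank(satisfaction): -5, 3, -5, 4, 5, -2, 0; Σd² = 104
ρ = 1 − 6Σd² / [n(n²−1)] = 1 − 6×104 / (7×48) = 1 − 624/336 ≈ -0.857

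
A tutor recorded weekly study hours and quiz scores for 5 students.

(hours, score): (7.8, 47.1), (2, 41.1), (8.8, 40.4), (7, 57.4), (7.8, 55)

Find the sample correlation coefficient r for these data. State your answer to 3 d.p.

0.310

n = 5, Σx = 33.4, Σy = 241, Σx² = 252.12, Σy² = 11859.54, Σxy = 1635.9
nΣxy − ΣxΣy = 8179.5 − 8049.4 = 130.1
nΣx² − (Σx)² = 1260.6 − 1115.56 = 145.04; nΣy² − (Σy)² = 59297.7 − 58081 = 1216.7
r = 130.1 / √(145.04 × 1216.7) = 130.1 / 420.0835 ≈ 0.310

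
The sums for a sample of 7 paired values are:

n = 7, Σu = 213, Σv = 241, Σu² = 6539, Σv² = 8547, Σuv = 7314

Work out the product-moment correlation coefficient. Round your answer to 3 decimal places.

-0.161

r = (nΣuv − ΣuΣv) / √[(nΣu² − (Σu)²)(nΣv² − (Σv)²)]
Numerator: 7×7314 − 213×241 = -135
Denominator: √[(45773 − 45369)(59829 − 58081)] = √[404 × 1748] = 840.3523
r = -135 / 840.3523 ≈ -0.161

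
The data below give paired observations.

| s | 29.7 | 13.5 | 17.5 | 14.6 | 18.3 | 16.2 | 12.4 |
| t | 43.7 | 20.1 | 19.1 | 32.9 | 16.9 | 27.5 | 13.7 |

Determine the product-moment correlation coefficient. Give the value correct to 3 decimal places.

n = 7, Σs = 122.2, Σt = 173.9, Σs² = 2334.84, Σt² = 4990.47, Σst = 3308.48
nΣst − ΣsΣt = 23159.36 − 21250.58 = 1908.78
nΣs² − (Σs)² = 16343.88 − 14932.84 = 1411.04; nΣt² − (Σt)² = 34933.29 − 30241.21 = 4692.08
r = 1908.78 / √(1411.04 × 4692.08) = 1908.78 / 2573.0745 ≈ 0.742

0.742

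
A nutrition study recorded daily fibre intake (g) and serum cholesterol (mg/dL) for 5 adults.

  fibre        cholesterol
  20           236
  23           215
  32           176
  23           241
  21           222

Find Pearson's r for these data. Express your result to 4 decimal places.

-0.8983

n = 5, Σx = 119, Σy = 1090, Σx² = 2923, Σy² = 240262, Σxy = 25502
nΣxy − ΣxΣy = 127510 − 129710 = -2200
nΣx² − (Σx)² = 14615 − 14161 = 454; nΣy² − (Σy)² = 1201310 − 1188100 = 13210
r = -2200 / √(454 × 13210) = -2200 / 2448.9467 ≈ -0.8983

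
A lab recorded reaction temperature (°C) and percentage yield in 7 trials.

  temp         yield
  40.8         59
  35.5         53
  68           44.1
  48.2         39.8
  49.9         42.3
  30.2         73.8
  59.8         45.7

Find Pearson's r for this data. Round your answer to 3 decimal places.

n = 7, Σx = 332.4, Σy = 357.7, Σx² = 16850.22, Σy² = 19143.07, Σxy = 16278.25
nΣxy − ΣxΣy = 113947.75 − 118899.48 = -4951.73
nΣx² − (Σx)² = 117951.54 − 110489.76 = 7461.78; nΣy² − (Σy)² = 134001.49 − 127949.29 = 6052.2
r = -4951.73 / √(7461.78 × 6052.2) = -4951.73 / 6720.1328 ≈ -0.737

-0.737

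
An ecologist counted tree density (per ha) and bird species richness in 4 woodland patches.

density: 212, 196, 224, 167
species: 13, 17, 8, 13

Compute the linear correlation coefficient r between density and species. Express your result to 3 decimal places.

-0.500

n = 4, Σx = 799, Σy = 51, Σx² = 161425, Σy² = 691, Σxy = 10051
nΣxy − ΣxΣy = 40204 − 40749 = -545
nΣx² − (Σx)² = 645700 − 638401 = 7299; nΣy² − (Σy)² = 2764 − 2601 = 163
r = -545 / √(7299 × 163) = -545 / 1090.7507 ≈ -0.500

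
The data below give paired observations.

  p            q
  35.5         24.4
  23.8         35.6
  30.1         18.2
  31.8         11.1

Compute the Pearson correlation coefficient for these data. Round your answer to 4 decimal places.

n = 4, Σp = 121.2, Σq = 89.3, Σp² = 3743.94, Σq² = 2317.17, Σpq = 2614.28
nΣpq − ΣpΣq = 10457.12 − 10823.16 = -366.04
nΣp² − (Σp)² = 14975.76 − 14689.44 = 286.32; nΣq² − (Σq)² = 9268.68 − 7974.49 = 1294.19
r = -366.04 / √(286.32 × 1294.19) = -366.04 / 608.7302 ≈ -0.6013

-0.6013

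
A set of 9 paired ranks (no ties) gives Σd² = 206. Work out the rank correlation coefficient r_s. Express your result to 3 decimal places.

-0.717

ρ = 1 − 6Σd² / [n(n²−1)] = 1 − 6×206 / (9×80)
  = 1 − 1236/720 = 1 − 1.7167 ≈ -0.717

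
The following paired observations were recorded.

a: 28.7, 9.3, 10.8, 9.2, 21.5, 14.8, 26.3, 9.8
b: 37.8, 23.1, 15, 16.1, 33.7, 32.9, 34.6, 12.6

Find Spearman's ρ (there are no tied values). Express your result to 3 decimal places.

Rank a: 8, 2, 4, 1, 6, 5, 7, 3
Rank b: 8, 4, 2, 3, 6, 5, 7, 1
d = rank(a) − rank(b): 0, -2, 2, -2, 0, 0, 0, 2; Σd² = 16
ρ = 1 − 6Σd² / [n(n²−1)] = 1 − 6×16 / (8×63) = 1 − 96/504 ≈ 0.810

0.810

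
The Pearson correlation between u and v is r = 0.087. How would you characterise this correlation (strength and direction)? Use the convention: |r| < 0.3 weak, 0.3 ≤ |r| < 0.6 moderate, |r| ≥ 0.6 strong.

r = 0.087 > 0 so the relationship is positive.
|r| = 0.087, which falls in the weak range.

weak positive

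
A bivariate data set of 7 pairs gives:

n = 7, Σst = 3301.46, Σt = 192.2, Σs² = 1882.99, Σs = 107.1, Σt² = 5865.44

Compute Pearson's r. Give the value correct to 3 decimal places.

0.952

r = (nΣst − ΣsΣt) / √[(nΣs² − (Σs)²)(nΣt² − (Σt)²)]
Numerator: 7×3301.46 − 107.1×192.2 = 2525.6
Denominator: √[(13180.93 − 11470.41)(41058.08 − 36940.84)] = √[1710.52 × 4117.24] = 2653.7938
r = 2525.6 / 2653.7938 ≈ 0.952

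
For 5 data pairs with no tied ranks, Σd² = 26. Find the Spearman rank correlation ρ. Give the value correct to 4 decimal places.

-0.3000

ρ = 1 − 6Σd² / [n(n²−1)] = 1 − 6×26 / (5×24)
  = 1 − 156/120 = 1 − 1.30000 ≈ -0.3000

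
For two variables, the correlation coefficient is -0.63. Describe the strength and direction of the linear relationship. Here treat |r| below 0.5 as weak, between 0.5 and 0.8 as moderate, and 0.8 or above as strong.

r = -0.63 < 0 so the relationship is negative.
|r| = 0.63, which falls in the moderate range.

moderate negative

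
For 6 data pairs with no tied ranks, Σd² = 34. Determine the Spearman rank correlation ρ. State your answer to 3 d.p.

0.029

ρ = 1 − 6Σd² / [n(n²−1)] = 1 − 6×34 / (6×35)
  = 1 − 204/210 = 1 − 0.9714 ≈ 0.029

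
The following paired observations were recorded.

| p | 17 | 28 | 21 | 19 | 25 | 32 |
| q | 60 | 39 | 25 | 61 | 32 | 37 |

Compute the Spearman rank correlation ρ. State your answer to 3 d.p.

Rank p: 1, 5, 3, 2, 4, 6
Rank q: 5, 4, 1, 6, 2, 3
d = rank(p) − rank(q): -4, 1, 2, -4, 2, 3; Σd² = 50
ρ = 1 − 6Σd² / [n(n²−1)] = 1 − 6×50 / (6×35) = 1 − 300/210 ≈ -0.429

-0.429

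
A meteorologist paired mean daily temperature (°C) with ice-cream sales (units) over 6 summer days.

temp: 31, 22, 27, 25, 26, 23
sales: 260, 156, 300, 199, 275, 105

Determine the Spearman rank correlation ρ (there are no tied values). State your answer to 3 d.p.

0.771

Rank temp: 6, 1, 5, 3, 4, 2
Rank sales: 4, 2, 6, 3, 5, 1
d = rank(temp) − rank(sales): 2, -1, -1, 0, -1, 1; Σd² = 8
ρ = 1 − 6Σd² / [n(n²−1)] = 1 − 6×8 / (6×35) = 1 − 48/210 ≈ 0.771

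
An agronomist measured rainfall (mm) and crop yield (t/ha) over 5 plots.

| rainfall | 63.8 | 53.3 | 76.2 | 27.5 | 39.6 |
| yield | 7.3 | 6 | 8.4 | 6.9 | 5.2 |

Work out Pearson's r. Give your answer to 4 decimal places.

0.6464

n = 5, Σx = 260.4, Σy = 33.8, Σx² = 15042.18, Σy² = 234.5, Σxy = 1821.29
nΣxy − ΣxΣy = 9106.45 − 8801.52 = 304.93
nΣx² − (Σx)² = 75210.9 − 67808.16 = 7402.74; nΣy² − (Σy)² = 1172.5 − 1142.44 = 30.06
r = 304.93 / √(7402.74 × 30.06) = 304.93 / 471.7270 ≈ 0.6464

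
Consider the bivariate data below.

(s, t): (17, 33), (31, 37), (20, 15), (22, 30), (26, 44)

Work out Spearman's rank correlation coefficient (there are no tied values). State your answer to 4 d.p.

Rank s: 1, 5, 2, 3, 4
Rank t: 3, 4, 1, 2, 5
d = rank(s) − rank(t): -2, 1, 1, 1, -1; Σd² = 8
ρ = 1 − 6Σd² / [n(n²−1)] = 1 − 6×8 / (5×24) = 1 − 48/120 ≈ 0.6000

0.6000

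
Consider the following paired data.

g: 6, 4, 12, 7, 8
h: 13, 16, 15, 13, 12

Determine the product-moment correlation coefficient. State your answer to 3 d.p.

n = 5, Σg = 37, Σh = 69, Σg² = 309, Σh² = 963, Σgh = 509
nΣgh − ΣgΣh = 2545 − 2553 = -8
nΣg² − (Σg)² = 1545 − 1369 = 176; nΣh² − (Σh)² = 4815 − 4761 = 54
r = -8 / √(176 × 54) = -8 / 97.4885 ≈ -0.082

-0.082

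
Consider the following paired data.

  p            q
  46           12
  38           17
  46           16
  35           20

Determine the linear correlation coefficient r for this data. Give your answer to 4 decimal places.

n = 4, Σp = 165, Σq = 65, Σp² = 6901, Σq² = 1089, Σpq = 2634
nΣpq − ΣpΣq = 10536 − 10725 = -189
nΣp² − (Σp)² = 27604 − 27225 = 379; nΣq² − (Σq)² = 4356 − 4225 = 131
r = -189 / √(379 × 131) = -189 / 222.8206 ≈ -0.8482

-0.8482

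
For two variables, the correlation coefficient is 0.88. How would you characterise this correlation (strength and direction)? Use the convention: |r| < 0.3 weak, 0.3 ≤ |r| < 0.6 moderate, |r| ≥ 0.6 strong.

strong positive

r = 0.88 > 0 so the relationship is positive.
|r| = 0.88, which falls in the strong range.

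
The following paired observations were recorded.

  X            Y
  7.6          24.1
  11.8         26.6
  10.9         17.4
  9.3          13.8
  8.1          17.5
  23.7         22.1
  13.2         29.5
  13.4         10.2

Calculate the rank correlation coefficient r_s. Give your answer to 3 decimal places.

Rank X: 1, 5, 4, 3, 2, 8, 6, 7
Rank Y: 6, 7, 3, 2, 4, 5, 8, 1
d = rank(X) − rank(Y): -5, -2, 1, 1, -2, 3, -2, 6; Σd² = 84
ρ = 1 − 6Σd² / [n(n²−1)] = 1 − 6×84 / (8×63) = 1 − 504/504 ≈ 0.000

0.000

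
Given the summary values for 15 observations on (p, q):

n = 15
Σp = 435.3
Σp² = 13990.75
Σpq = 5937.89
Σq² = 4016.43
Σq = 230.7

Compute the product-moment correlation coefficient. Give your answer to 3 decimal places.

-0.949

r = (nΣpq − ΣpΣq) / √[(nΣp² − (Σp)²)(nΣq² − (Σq)²)]
Numerator: 15×5937.89 − 435.3×230.7 = -11355.36
Denominator: √[(209861.25 − 189486.09)(60246.45 − 53222.49)] = √[20375.16 × 7023.96] = 11963.0393
r = -11355.36 / 11963.0393 ≈ -0.949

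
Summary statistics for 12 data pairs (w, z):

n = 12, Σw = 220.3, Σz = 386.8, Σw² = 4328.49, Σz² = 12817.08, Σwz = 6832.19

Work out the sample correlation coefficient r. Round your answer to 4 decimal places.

r = (nΣwz − ΣwΣz) / √[(nΣw² − (Σw)²)(nΣz² − (Σz)²)]
Numerator: 12×6832.19 − 220.3×386.8 = -3225.76
Denominator: √[(51941.88 − 48532.09)(153804.96 − 149614.24)] = √[3409.79 × 4190.72] = 3780.1422
r = -3225.76 / 3780.1422 ≈ -0.8533

-0.8533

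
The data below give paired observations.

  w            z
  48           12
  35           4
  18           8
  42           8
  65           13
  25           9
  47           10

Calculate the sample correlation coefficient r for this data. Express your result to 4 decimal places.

0.6301

n = 7, Σw = 280, Σz = 64, Σw² = 12676, Σz² = 638, Σwz = 2736
nΣwz − ΣwΣz = 19152 − 17920 = 1232
nΣw² − (Σw)² = 88732 − 78400 = 10332; nΣz² − (Σz)² = 4466 − 4096 = 370
r = 1232 / √(10332 × 370) = 1232 / 1955.2084 ≈ 0.6301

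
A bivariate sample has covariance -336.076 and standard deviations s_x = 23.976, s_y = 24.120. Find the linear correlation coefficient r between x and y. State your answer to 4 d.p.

-0.5811

r = Cov(x,y) / (s_x · s_y) = -336.076 / (23.976 × 24.120)
  = -336.076 / 578.3011 ≈ -0.5811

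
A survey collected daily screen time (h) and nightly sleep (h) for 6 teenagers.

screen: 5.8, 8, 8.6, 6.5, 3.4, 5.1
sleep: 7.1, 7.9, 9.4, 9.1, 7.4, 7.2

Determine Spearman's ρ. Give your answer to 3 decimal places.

0.714

Rank screen: 3, 5, 6, 4, 1, 2
Rank sleep: 1, 4, 6, 5, 3, 2
d = rank(screen) − rank(sleep): 2, 1, 0, -1, -2, 0; Σd² = 10
ρ = 1 − 6Σd² / [n(n²−1)] = 1 − 6×10 / (6×35) = 1 − 60/210 ≈ 0.714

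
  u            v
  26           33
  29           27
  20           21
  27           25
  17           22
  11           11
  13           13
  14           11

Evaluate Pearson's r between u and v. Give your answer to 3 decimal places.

n = 8, Σu = 157, Σv = 163, Σu² = 3421, Σv² = 3779, Σuv = 3554
nΣuv − ΣuΣv = 28432 − 25591 = 2841
nΣu² − (Σu)² = 27368 − 24649 = 2719; nΣv² − (Σv)² = 30232 − 26569 = 3663
r = 2841 / √(2719 × 3663) = 2841 / 3155.8988 ≈ 0.900

0.900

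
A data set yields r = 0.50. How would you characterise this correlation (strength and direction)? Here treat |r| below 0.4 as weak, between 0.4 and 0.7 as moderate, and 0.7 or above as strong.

r = 0.50 > 0 so the relationship is positive.
|r| = 0.50, which falls in the moderate range.

moderate positive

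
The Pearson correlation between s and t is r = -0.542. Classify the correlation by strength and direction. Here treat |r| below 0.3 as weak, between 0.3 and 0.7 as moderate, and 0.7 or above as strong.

moderate negative

r = -0.542 < 0 so the relationship is negative.
|r| = 0.542, which falls in the moderate range.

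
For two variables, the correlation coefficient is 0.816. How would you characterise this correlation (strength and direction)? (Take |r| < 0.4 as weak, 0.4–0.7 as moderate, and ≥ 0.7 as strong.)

r = 0.816 > 0 so the relationship is positive.
|r| = 0.816, which falls in the strong range.

strong positive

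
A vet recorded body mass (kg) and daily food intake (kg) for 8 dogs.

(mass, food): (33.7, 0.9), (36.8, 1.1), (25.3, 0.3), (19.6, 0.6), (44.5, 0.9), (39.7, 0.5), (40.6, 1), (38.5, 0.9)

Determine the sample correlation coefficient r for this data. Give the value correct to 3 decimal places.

n = 8, Σx = 278.7, Σy = 6.2, Σx² = 10201.13, Σy² = 5.34, Σxy = 225.31
nΣxy − ΣxΣy = 1802.48 − 1727.94 = 74.54
nΣx² − (Σx)² = 81609.04 − 77673.69 = 3935.35; nΣy² − (Σy)² = 42.72 − 38.44 = 4.28
r = 74.54 / √(3935.35 × 4.28) = 74.54 / 129.7817 ≈ 0.574

0.574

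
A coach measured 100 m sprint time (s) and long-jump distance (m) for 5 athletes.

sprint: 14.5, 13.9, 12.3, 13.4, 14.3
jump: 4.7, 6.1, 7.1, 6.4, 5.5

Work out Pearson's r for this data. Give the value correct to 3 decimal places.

n = 5, Σx = 68.4, Σy = 29.8, Σx² = 938.8, Σy² = 180.92, Σxy = 404.68
nΣxy − ΣxΣy = 2023.4 − 2038.32 = -14.92
nΣx² − (Σx)² = 4694 − 4678.56 = 15.44; nΣy² − (Σy)² = 904.6 − 888.04 = 16.56
r = -14.92 / √(15.44 × 16.56) = -14.92 / 15.9902 ≈ -0.933

-0.933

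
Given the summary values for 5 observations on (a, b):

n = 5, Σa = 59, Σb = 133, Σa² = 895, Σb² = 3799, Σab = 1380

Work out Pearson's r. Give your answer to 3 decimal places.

r = (nΣab − ΣaΣb) / √[(nΣa² − (Σa)²)(nΣb² − (Σb)²)]
Numerator: 5×1380 − 59×133 = -947
Denominator: √[(4475 − 3481)(18995 − 17689)] = √[994 × 1306] = 1139.3700
r = -947 / 1139.3700 ≈ -0.831

-0.831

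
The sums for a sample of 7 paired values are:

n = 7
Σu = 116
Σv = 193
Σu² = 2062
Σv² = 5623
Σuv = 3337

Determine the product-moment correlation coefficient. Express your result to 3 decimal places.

r = (nΣuv − ΣuΣv) / √[(nΣu² − (Σu)²)(nΣv² − (Σv)²)]
Numerator: 7×3337 − 116×193 = 971
Denominator: √[(14434 − 13456)(39361 − 37249)] = √[978 × 2112] = 1437.1973
r = 971 / 1437.1973 ≈ 0.676

0.676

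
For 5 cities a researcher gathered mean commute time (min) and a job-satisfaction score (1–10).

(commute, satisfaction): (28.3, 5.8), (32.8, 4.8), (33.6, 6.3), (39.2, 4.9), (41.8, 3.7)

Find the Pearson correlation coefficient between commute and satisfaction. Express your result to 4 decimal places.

-0.7459

n = 5, Σx = 175.7, Σy = 25.5, Σx² = 6289.57, Σy² = 134.07, Σxy = 880
nΣxy − ΣxΣy = 4400 − 4480.35 = -80.35
nΣx² − (Σx)² = 31447.85 − 30870.49 = 577.36; nΣy² − (Σy)² = 670.35 − 650.25 = 20.1
r = -80.35 / √(577.36 × 20.1) = -80.35 / 107.7262 ≈ -0.7459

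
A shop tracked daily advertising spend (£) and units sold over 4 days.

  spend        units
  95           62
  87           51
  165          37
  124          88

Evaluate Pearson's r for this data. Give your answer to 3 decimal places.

n = 4, Σx = 471, Σy = 238, Σx² = 59195, Σy² = 15558, Σxy = 27344
nΣxy − ΣxΣy = 109376 − 112098 = -2722
nΣx² − (Σx)² = 236780 − 221841 = 14939; nΣy² − (Σy)² = 62232 − 56644 = 5588
r = -2722 / √(14939 × 5588) = -2722 / 9136.6915 ≈ -0.298

-0.298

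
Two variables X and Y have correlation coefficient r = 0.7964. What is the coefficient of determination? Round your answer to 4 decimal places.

r² = (0.7964)² = 0.6343

0.6343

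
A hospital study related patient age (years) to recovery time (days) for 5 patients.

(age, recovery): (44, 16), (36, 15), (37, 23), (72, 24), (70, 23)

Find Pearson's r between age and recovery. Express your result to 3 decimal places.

0.653

n = 5, Σx = 259, Σy = 101, Σx² = 14685, Σy² = 2115, Σxy = 5433
nΣxy − ΣxΣy = 27165 − 26159 = 1006
nΣx² − (Σx)² = 73425 − 67081 = 6344; nΣy² − (Σy)² = 10575 − 10201 = 374
r = 1006 / √(6344 × 374) = 1006 / 1540.3428 ≈ 0.653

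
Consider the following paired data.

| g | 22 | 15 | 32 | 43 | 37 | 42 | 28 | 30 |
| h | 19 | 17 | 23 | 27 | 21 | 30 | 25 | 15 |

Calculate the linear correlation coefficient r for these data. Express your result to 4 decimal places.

n = 8, Σg = 249, Σh = 177, Σg² = 8399, Σh² = 4099, Σgh = 5757
nΣgh − ΣgΣh = 46056 − 44073 = 1983
nΣg² − (Σg)² = 67192 − 62001 = 5191; nΣh² − (Σh)² = 32792 − 31329 = 1463
r = 1983 / √(5191 × 1463) = 1983 / 2755.7999 ≈ 0.7196

0.7196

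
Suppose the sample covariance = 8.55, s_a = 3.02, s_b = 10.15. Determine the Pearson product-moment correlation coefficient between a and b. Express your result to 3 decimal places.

0.279

r = Cov(a,b) / (s_a · s_b) = 8.55 / (3.02 × 10.15)
  = 8.55 / 30.6530 ≈ 0.279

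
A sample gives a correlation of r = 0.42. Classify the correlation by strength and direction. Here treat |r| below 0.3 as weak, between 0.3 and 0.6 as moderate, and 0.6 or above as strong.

moderate positive

r = 0.42 > 0 so the relationship is positive.
|r| = 0.42, which falls in the moderate range.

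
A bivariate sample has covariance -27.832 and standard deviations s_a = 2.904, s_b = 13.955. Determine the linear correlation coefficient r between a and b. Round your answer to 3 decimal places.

-0.687

r = Cov(a,b) / (s_a · s_b) = -27.832 / (2.904 × 13.955)
  = -27.832 / 40.5253 ≈ -0.687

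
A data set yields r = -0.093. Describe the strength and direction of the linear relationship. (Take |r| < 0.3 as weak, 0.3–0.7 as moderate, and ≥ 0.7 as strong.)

r = -0.093 < 0 so the relationship is negative.
|r| = 0.093, which falls in the weak range.

weak negative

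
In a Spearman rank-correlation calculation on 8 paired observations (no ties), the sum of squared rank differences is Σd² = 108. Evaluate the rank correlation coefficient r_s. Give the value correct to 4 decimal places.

-0.2857

ρ = 1 − 6Σd² / [n(n²−1)] = 1 − 6×108 / (8×63)
  = 1 − 648/504 = 1 − 1.28571 ≈ -0.2857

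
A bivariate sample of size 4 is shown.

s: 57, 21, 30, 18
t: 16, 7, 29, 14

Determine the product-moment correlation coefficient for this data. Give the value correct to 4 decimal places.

n = 4, Σs = 126, Σt = 66, Σs² = 4914, Σt² = 1342, Σst = 2181
nΣst − ΣsΣt = 8724 − 8316 = 408
nΣs² − (Σs)² = 19656 − 15876 = 3780; nΣt² − (Σt)² = 5368 − 4356 = 1012
r = 408 / √(3780 × 1012) = 408 / 1955.8528 ≈ 0.2086

0.2086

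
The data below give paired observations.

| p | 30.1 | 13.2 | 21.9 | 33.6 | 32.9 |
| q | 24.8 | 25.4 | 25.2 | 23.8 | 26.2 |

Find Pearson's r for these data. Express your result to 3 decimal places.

-0.253

n = 5, Σp = 131.7, Σq = 125.4, Σp² = 3771.23, Σq² = 3148.12, Σpq = 3295.3
nΣpq − ΣpΣq = 16476.5 − 16515.18 = -38.68
nΣp² − (Σp)² = 18856.15 − 17344.89 = 1511.26; nΣq² − (Σq)² = 15740.6 − 15725.16 = 15.44
r = -38.68 / √(1511.26 × 15.44) = -38.68 / 152.7542 ≈ -0.253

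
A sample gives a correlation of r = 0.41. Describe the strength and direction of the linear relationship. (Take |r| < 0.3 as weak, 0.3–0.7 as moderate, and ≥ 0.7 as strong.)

moderate positive

r = 0.41 > 0 so the relationship is positive.
|r| = 0.41, which falls in the moderate range.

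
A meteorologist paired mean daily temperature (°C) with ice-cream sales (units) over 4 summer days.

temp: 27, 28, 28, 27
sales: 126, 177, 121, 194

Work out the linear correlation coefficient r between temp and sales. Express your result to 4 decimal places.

n = 4, Σx = 110, Σy = 618, Σx² = 3026, Σy² = 99482, Σxy = 16984
nΣxy − ΣxΣy = 67936 − 67980 = -44
nΣx² − (Σx)² = 12104 − 12100 = 4; nΣy² − (Σy)² = 397928 − 381924 = 16004
r = -44 / √(4 × 16004) = -44 / 253.0138 ≈ -0.1739

-0.1739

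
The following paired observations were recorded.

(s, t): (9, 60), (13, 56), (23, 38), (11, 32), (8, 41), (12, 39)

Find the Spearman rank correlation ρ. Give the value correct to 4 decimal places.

Rank s: 2, 5, 6, 3, 1, 4
Rank t: 6, 5, 2, 1, 4, 3
d = rank(s) − rank(t): -4, 0, 4, 2, -3, 1; Σd² = 46
ρ = 1 − 6Σd² / [n(n²−1)] = 1 − 6×46 / (6×35) = 1 − 276/210 ≈ -0.3143

-0.3143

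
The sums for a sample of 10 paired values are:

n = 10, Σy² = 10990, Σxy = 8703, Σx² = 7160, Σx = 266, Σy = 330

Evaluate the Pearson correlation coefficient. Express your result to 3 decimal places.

-0.816

r = (nΣxy − ΣxΣy) / √[(nΣx² − (Σx)²)(nΣy² − (Σy)²)]
Numerator: 10×8703 − 266×330 = -750
Denominator: √[(71600 − 70756)(109900 − 108900)] = √[844 × 1000] = 918.6947
r = -750 / 918.6947 ≈ -0.816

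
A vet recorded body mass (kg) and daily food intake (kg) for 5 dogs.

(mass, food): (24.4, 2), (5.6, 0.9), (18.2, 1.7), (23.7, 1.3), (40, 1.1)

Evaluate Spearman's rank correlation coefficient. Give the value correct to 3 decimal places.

0.300

Rank mass: 4, 1, 2, 3, 5
Rank food: 5, 1, 4, 3, 2
d = rank(mass) − rank(food): -1, 0, -2, 0, 3; Σd² = 14
ρ = 1 − 6Σd² / [n(n²−1)] = 1 − 6×14 / (5×24) = 1 − 84/120 ≈ 0.300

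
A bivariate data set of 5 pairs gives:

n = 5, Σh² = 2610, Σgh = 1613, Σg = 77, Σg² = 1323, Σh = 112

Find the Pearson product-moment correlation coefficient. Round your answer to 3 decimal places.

-0.949

r = (nΣgh − ΣgΣh) / √[(nΣg² − (Σg)²)(nΣh² − (Σh)²)]
Numerator: 5×1613 − 77×112 = -559
Denominator: √[(6615 − 5929)(13050 − 12544)] = √[686 × 506] = 589.1655
r = -559 / 589.1655 ≈ -0.949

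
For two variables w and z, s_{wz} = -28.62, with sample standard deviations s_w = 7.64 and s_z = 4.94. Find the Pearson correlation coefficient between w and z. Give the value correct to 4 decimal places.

-0.7583

r = Cov(w,z) / (s_w · s_z) = -28.62 / (7.64 × 4.94)
  = -28.62 / 37.7416 ≈ -0.7583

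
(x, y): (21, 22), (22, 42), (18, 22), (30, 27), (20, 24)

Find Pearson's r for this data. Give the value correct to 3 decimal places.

n = 5, Σx = 111, Σy = 137, Σx² = 2549, Σy² = 4037, Σxy = 3072
nΣxy − ΣxΣy = 15360 − 15207 = 153
nΣx² − (Σx)² = 12745 − 12321 = 424; nΣy² − (Σy)² = 20185 − 18769 = 1416
r = 153 / √(424 × 1416) = 153 / 774.8445 ≈ 0.197

0.197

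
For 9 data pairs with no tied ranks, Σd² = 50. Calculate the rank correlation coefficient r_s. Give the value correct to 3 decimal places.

0.583

ρ = 1 − 6Σd² / [n(n²−1)] = 1 − 6×50 / (9×80)
  = 1 − 300/720 = 1 − 0.4167 ≈ 0.583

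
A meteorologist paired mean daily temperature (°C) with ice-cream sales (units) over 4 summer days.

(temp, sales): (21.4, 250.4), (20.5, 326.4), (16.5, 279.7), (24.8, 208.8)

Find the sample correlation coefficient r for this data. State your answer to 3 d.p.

n = 4, Σx = 83.2, Σy = 1065.3, Σx² = 1765.5, Σy² = 291066.65, Σxy = 21843.05
nΣxy − ΣxΣy = 87372.2 − 88632.96 = -1260.76
nΣx² − (Σx)² = 7062 − 6922.24 = 139.76; nΣy² − (Σy)² = 1164266.6 − 1134864.09 = 29402.51
r = -1260.76 / √(139.76 × 29402.51) = -1260.76 / 2027.1396 ≈ -0.622

-0.622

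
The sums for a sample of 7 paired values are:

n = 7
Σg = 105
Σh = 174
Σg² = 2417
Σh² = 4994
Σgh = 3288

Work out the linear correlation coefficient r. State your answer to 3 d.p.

0.903

r = (nΣgh − ΣgΣh) / √[(nΣg² − (Σg)²)(nΣh² − (Σh)²)]
Numerator: 7×3288 − 105×174 = 4746
Denominator: √[(16919 − 11025)(34958 − 30276)] = √[5894 × 4682] = 5253.1617
r = 4746 / 5253.1617 ≈ 0.903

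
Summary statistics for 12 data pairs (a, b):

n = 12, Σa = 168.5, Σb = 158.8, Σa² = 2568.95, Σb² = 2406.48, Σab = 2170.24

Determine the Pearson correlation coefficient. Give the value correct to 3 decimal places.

-0.239

r = (nΣab − ΣaΣb) / √[(nΣa² − (Σa)²)(nΣb² − (Σb)²)]
Numerator: 12×2170.24 − 168.5×158.8 = -714.92
Denominator: √[(30827.4 − 28392.25)(28877.76 − 25217.44)] = √[2435.15 × 3660.32] = 2985.5365
r = -714.92 / 2985.5365 ≈ -0.239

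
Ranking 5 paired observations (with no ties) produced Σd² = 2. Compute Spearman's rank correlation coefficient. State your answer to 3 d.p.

ρ = 1 − 6Σd² / [n(n²−1)] = 1 − 6×2 / (5×24)
  = 1 − 12/120 = 1 − 0.1000 ≈ 0.900

0.900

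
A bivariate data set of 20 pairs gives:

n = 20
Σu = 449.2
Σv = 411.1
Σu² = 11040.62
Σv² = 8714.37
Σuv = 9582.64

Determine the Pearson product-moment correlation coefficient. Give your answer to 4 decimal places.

r = (nΣuv − ΣuΣv) / √[(nΣu² − (Σu)²)(nΣv² − (Σv)²)]
Numerator: 20×9582.64 − 449.2×411.1 = 6986.68
Denominator: √[(220812.4 − 201780.64)(174287.4 − 169003.21)] = √[19031.76 × 5284.19] = 10028.3317
r = 6986.68 / 10028.3317 ≈ 0.6967

0.6967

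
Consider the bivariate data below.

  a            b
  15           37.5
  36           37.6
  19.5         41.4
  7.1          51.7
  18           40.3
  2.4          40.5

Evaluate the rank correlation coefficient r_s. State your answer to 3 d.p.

Rank a: 3, 6, 5, 2, 4, 1
Rank b: 1, 2, 5, 6, 3, 4
d = rank(a) − rank(b): 2, 4, 0, -4, 1, -3; Σd² = 46
ρ = 1 − 6Σd² / [n(n²−1)] = 1 − 6×46 / (6×35) = 1 − 276/210 ≈ -0.314

-0.314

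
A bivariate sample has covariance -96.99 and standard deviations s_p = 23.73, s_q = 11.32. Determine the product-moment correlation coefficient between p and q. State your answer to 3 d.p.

-0.361

r = Cov(p,q) / (s_p · s_q) = -96.99 / (23.73 × 11.32)
  = -96.99 / 268.6236 ≈ -0.361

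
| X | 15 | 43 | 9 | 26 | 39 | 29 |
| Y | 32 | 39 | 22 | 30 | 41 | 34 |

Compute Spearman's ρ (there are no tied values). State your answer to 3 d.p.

0.886

Rank X: 2, 6, 1, 3, 5, 4
Rank Y: 3, 5, 1, 2, 6, 4
d = rank(X) − rank(Y): -1, 1, 0, 1, -1, 0; Σd² = 4
ρ = 1 − 6Σd² / [n(n²−1)] = 1 − 6×4 / (6×35) = 1 − 24/210 ≈ 0.886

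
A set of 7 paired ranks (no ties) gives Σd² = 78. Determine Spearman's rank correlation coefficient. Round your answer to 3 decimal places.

-0.393

ρ = 1 − 6Σd² / [n(n²−1)] = 1 − 6×78 / (7×48)
  = 1 − 468/336 = 1 − 1.3929 ≈ -0.393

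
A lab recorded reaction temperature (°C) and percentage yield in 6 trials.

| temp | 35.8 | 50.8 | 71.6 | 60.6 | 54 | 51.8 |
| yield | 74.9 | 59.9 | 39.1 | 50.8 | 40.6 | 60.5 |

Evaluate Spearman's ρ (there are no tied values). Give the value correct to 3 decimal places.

-0.886

Rank temp: 1, 2, 6, 5, 4, 3
Rank yield: 6, 4, 1, 3, 2, 5
d = rank(temp) − rank(yield): -5, -2, 5, 2, 2, -2; Σd² = 66
ρ = 1 − 6Σd² / [n(n²−1)] = 1 − 6×66 / (6×35) = 1 − 396/210 ≈ -0.886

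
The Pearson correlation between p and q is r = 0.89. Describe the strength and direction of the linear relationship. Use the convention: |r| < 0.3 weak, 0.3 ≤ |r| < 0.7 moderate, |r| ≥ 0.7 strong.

strong positive

r = 0.89 > 0 so the relationship is positive.
|r| = 0.89, which falls in the strong range.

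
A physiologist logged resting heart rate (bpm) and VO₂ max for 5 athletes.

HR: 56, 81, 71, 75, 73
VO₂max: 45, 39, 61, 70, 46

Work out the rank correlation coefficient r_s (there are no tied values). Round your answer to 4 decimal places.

Rank HR: 1, 5, 2, 4, 3
Rank VO₂max: 2, 1, 4, 5, 3
d = rank(HR) − rank(VO₂max): -1, 4, -2, -1, 0; Σd² = 22
ρ = 1 − 6Σd² / [n(n²−1)] = 1 − 6×22 / (5×24) = 1 − 132/120 ≈ -0.1000

-0.1000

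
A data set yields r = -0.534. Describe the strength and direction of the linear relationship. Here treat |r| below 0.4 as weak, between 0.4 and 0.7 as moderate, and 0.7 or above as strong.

moderate negative

r = -0.534 < 0 so the relationship is negative.
|r| = 0.534, which falls in the moderate range.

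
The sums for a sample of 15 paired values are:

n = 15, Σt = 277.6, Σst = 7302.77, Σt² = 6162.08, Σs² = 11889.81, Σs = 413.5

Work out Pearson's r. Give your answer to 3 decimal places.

r = (nΣst − ΣsΣt) / √[(nΣs² − (Σs)²)(nΣt² − (Σt)²)]
Numerator: 15×7302.77 − 413.5×277.6 = -5246.05
Denominator: √[(178347.15 − 170982.25)(92431.2 − 77061.76)] = √[7364.9 × 15369.44] = 10639.2852
r = -5246.05 / 10639.2852 ≈ -0.493

-0.493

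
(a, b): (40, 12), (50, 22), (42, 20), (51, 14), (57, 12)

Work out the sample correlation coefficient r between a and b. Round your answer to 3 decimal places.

n = 5, Σa = 240, Σb = 80, Σa² = 11714, Σb² = 1368, Σab = 3818
nΣab − ΣaΣb = 19090 − 19200 = -110
nΣa² − (Σa)² = 58570 − 57600 = 970; nΣb² − (Σb)² = 6840 − 6400 = 440
r = -110 / √(970 × 440) = -110 / 653.2993 ≈ -0.168

-0.168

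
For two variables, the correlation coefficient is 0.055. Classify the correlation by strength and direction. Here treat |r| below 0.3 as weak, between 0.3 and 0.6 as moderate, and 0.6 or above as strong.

weak positive

r = 0.055 > 0 so the relationship is positive.
|r| = 0.055, which falls in the weak range.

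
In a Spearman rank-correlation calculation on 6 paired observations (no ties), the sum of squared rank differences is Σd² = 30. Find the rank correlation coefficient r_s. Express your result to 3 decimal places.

0.143

ρ = 1 − 6Σd² / [n(n²−1)] = 1 − 6×30 / (6×35)
  = 1 − 180/210 = 1 − 0.8571 ≈ 0.143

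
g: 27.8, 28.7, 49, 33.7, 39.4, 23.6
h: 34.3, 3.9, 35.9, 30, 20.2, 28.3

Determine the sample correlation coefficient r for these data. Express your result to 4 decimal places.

0.2845

n = 6, Σg = 202.2, Σh = 152.6, Σg² = 7242.54, Σh² = 4589.44, Σgh = 5299.33
nΣgh − ΣgΣh = 31795.98 − 30855.72 = 940.26
nΣg² − (Σg)² = 43455.24 − 40884.84 = 2570.4; nΣh² − (Σh)² = 27536.64 − 23286.76 = 4249.88
r = 940.26 / √(2570.4 × 4249.88) = 940.26 / 3305.1311 ≈ 0.2845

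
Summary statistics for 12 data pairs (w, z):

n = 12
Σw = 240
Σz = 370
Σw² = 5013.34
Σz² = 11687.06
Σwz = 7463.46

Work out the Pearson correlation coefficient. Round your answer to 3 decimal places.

0.260

r = (nΣwz − ΣwΣz) / √[(nΣw² − (Σw)²)(nΣz² − (Σz)²)]
Numerator: 12×7463.46 − 240×370 = 761.52
Denominator: √[(60160.08 − 57600)(140244.72 − 136900)] = √[2560.08 × 3344.72] = 2926.2178
r = 761.52 / 2926.2178 ≈ 0.260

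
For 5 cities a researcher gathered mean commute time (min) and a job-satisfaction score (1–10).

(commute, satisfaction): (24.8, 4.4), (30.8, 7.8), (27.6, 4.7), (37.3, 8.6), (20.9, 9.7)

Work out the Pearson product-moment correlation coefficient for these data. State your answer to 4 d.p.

n = 5, Σx = 141.4, Σy = 35.2, Σx² = 4153.54, Σy² = 270.34, Σxy = 1002.59
nΣxy − ΣxΣy = 5012.95 − 4977.28 = 35.67
nΣx² − (Σx)² = 20767.7 − 19993.96 = 773.74; nΣy² − (Σy)² = 1351.7 − 1239.04 = 112.66
r = 35.67 / √(773.74 × 112.66) = 35.67 / 295.2449 ≈ 0.1208

0.1208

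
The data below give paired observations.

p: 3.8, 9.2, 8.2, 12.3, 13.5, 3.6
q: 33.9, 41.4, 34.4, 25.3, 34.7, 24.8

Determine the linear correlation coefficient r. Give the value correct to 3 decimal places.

n = 6, Σp = 50.6, Σq = 194.5, Σp² = 512.82, Σq² = 6505.75, Σpq = 1660.7
nΣpq − ΣpΣq = 9964.2 − 9841.7 = 122.5
nΣp² − (Σp)² = 3076.92 − 2560.36 = 516.56; nΣq² − (Σq)² = 39034.5 − 37830.25 = 1204.25
r = 122.5 / √(516.56 × 1204.25) = 122.5 / 788.7125 ≈ 0.155

0.155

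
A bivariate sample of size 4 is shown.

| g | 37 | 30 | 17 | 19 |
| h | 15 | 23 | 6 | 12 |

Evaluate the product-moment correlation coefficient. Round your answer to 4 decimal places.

0.6649

n = 4, Σg = 103, Σh = 56, Σg² = 2919, Σh² = 934, Σgh = 1575
nΣgh − ΣgΣh = 6300 − 5768 = 532
nΣg² − (Σg)² = 11676 − 10609 = 1067; nΣh² − (Σh)² = 3736 − 3136 = 600
r = 532 / √(1067 × 600) = 532 / 800.1250 ≈ 0.6649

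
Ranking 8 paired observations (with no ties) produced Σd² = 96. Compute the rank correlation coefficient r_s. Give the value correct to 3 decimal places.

ρ = 1 − 6Σd² / [n(n²−1)] = 1 − 6×96 / (8×63)
  = 1 − 576/504 = 1 − 1.1429 ≈ -0.143

-0.143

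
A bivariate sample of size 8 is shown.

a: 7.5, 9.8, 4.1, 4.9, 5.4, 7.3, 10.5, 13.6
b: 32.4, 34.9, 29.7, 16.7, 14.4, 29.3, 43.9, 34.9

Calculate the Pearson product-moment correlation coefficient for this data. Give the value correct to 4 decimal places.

0.6928

n = 8, Σa = 63.1, Σb = 236.2, Σa² = 570.77, Σb² = 7639.82, Σab = 2015.86
nΣab − ΣaΣb = 16126.88 − 14904.22 = 1222.66
nΣa² − (Σa)² = 4566.16 − 3981.61 = 584.55; nΣb² − (Σb)² = 61118.56 − 55790.44 = 5328.12
r = 1222.66 / √(584.55 × 5328.12) = 1222.66 / 1764.8095 ≈ 0.6928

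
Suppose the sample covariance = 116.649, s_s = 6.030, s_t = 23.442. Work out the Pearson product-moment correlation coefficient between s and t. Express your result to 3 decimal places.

r = Cov(s,t) / (s_s · s_t) = 116.649 / (6.030 × 23.442)
  = 116.649 / 141.3553 ≈ 0.825

0.825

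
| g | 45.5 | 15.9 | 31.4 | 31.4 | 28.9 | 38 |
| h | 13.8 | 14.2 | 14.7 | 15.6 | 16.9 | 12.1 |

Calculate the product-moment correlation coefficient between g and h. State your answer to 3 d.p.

-0.337

n = 6, Σg = 191.1, Σh = 87.3, Σg² = 6574.19, Σh² = 1283.55, Σgh = 2753.31
nΣgh − ΣgΣh = 16519.86 − 16683.03 = -163.17
nΣg² − (Σg)² = 39445.14 − 36519.21 = 2925.93; nΣh² − (Σh)² = 7701.3 − 7621.29 = 80.01
r = -163.17 / √(2925.93 × 80.01) = -163.17 / 483.8426 ≈ -0.337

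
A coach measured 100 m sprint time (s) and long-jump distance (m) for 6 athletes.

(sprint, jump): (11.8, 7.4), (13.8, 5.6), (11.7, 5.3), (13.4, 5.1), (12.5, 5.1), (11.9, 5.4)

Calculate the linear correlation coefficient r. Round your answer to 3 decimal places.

-0.346

n = 6, Σx = 75.1, Σy = 33.9, Σx² = 943.99, Σy² = 195.39, Σxy = 422.96
nΣxy − ΣxΣy = 2537.76 − 2545.89 = -8.13
nΣx² − (Σx)² = 5663.94 − 5640.01 = 23.93; nΣy² − (Σy)² = 1172.34 − 1149.21 = 23.13
r = -8.13 / √(23.93 × 23.13) = -8.13 / 23.5266 ≈ -0.346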